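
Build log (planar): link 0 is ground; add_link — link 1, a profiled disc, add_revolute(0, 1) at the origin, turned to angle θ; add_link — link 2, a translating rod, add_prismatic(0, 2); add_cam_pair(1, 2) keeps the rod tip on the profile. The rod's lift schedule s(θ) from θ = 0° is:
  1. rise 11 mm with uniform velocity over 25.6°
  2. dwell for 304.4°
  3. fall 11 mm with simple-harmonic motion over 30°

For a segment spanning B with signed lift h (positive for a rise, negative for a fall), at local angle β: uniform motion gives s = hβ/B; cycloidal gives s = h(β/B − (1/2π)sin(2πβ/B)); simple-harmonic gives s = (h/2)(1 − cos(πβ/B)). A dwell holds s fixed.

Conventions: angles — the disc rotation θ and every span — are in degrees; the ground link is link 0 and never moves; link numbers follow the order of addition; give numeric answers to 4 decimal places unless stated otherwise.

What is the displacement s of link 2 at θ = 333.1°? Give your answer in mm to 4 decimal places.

seg 1 [0°–25.6°] uniform, h=11: full span → s += 11 → s = 11.0000
seg 2 [25.6°–330°] dwell: s stays 11.0000
seg 3 [330°–360°] simple-harmonic, h=-11: θ=333.1° here. β=3.1, B=30. -11/2·(1 − cos(π·0.1033)) = -0.2873 → s = 10.7127

10.7127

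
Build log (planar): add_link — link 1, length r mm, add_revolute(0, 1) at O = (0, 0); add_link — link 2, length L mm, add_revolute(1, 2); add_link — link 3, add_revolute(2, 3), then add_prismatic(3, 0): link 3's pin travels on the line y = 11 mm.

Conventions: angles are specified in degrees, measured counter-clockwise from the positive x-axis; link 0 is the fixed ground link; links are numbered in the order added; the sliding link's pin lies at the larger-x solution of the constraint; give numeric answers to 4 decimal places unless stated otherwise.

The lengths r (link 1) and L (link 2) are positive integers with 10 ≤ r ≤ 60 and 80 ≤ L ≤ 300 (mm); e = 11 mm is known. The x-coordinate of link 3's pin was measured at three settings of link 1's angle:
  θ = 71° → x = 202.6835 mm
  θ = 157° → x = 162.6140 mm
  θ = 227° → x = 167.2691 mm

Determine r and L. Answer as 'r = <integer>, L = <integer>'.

constraint per measurement: (x − r cos θ)² + (r sin θ − e)² = L²
subtracting the θ₁ and θ₂ equations cancels the r² and L² terms:
r = (x₁² − x₂²) / (2[(x₁cos θ₁ + e sin θ₁) − (x₂cos θ₂ + e sin θ₂)]) = 33.0000 → r = 33
L² = (x₁ − r cos θ₁)² + (r sin θ₁ − e)² = 37248.9933 → L = 193.0000 → L = 193
check at θ₃=227°: x = 167.2691 (printed 167.2691) ✓

r = 33, L = 193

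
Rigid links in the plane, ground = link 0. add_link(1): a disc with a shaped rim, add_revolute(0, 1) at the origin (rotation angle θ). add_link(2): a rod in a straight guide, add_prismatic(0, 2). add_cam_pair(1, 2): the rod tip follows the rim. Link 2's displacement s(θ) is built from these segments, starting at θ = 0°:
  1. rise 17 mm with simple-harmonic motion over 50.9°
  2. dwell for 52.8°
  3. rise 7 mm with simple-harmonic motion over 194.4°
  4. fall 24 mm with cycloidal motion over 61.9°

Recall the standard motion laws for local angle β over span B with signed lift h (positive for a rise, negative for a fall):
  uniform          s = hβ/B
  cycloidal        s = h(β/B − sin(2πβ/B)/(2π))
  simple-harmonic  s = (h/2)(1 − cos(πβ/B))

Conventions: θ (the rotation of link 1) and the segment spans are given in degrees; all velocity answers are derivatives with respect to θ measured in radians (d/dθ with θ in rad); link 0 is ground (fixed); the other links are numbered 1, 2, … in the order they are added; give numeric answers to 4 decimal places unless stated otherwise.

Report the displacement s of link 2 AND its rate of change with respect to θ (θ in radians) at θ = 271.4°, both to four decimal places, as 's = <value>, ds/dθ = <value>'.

segment 1 (0° to 50.9°, simple-harmonic, h = 17) is passed completely: s = 0.0000 + (17) = 17.0000
segment 2 (50.9° to 103.7°, dwell): s unchanged at 17.0000
θ = 271.4° falls in segment 3 (103.7° to 298.1°, simple-harmonic, h = 7): β = 271.4 − 103.7 = 167.7°, B = 194.4°; Δs = 7/2·(1 − cos(π·0.8627)) = 6.6792; s = 17.0000 + 6.6792 = 23.6792
velocity in seg [103.7°–298.1°] (simple-harmonic), θ in radians: β = 167.7° = 2.9269 rad, B = 194.4° = 3.3929 rad; ds/dθ = (πh/(2B)) sin(πβ/B) = (π·7/(2·3.3929)) sin(π·0.8627) = 1.355341 mm/rad

s = 23.6792, ds/dθ = 1.3553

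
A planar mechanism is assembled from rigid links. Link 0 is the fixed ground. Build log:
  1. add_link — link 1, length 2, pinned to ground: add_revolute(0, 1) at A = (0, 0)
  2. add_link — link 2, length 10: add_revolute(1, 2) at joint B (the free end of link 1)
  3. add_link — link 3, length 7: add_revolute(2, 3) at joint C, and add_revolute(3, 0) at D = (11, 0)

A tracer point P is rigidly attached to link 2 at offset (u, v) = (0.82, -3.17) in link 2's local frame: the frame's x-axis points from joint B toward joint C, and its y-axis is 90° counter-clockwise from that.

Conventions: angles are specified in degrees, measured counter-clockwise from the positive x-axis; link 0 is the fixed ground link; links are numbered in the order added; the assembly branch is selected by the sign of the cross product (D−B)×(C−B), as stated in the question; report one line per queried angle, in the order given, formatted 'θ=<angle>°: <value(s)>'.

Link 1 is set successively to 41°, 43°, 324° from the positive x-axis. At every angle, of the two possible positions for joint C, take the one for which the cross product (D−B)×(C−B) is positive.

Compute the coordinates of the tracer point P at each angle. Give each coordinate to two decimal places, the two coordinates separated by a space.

A=(0,0), D=(11.00,0)
θ=41°: B = A + 2.00·(cos41°, sin41°) = (1.5094, 1.3121)
θ=41°: |BD| = 9.5809
θ=41°: circle(B,10.00) ∩ circle(D,7.00): a=7.4520, h=6.6684
θ=41°:   candidates: C₊=(9.8044,6.8971) cross=63.889; C₋=(7.9779,-6.3140) cross=-63.889
θ=41°:   branch + wants cross > 0 → take C=(9.8044,6.8971) (cross=63.889)
θ=41°: ex = (C−B)/|BC| = (0.8295,0.5585); ey = (-0.5585,0.8295)
θ=41°: P = B + 0.82·ex + -3.17·ey = (3.9601,-0.8594)
θ=43°: B = A + 2.00·(cos43°, sin43°) = (1.4627, 1.3640)
θ=43°: |BD| = 9.6343
θ=43°: circle(B,10.00) ∩ circle(D,7.00): a=7.4640, h=6.6550
θ=43°:   candidates: C₊=(9.7937,6.8953) cross=64.117; C₋=(7.9093,-6.2807) cross=-64.117
θ=43°:   branch + wants cross > 0 → take C=(9.7937,6.8953) (cross=64.117)
θ=43°: ex = (C−B)/|BC| = (0.8331,0.5531); ey = (-0.5531,0.8331)
θ=43°: P = B + 0.82·ex + -3.17·ey = (3.8993,-0.8234)
θ=324°: B = A + 2.00·(cos324°, sin324°) = (1.6180, -1.1756)
θ=324°: |BD| = 9.4553
θ=324°: circle(B,10.00) ∩ circle(D,7.00): a=7.4246, h=6.6990
θ=324°:   candidates: C₊=(8.1521,6.3945) cross=63.341; C₋=(9.8179,-6.8995) cross=-63.341
θ=324°:   branch + wants cross > 0 → take C=(8.1521,6.3945) (cross=63.341)
θ=324°: ex = (C−B)/|BC| = (0.6534,0.7570); ey = (-0.7570,0.6534)
θ=324°: P = B + 0.82·ex + -3.17·ey = (4.5535,-2.6261)

θ=41°: 3.96 -0.86
θ=43°: 3.90 -0.82
θ=324°: 4.55 -2.63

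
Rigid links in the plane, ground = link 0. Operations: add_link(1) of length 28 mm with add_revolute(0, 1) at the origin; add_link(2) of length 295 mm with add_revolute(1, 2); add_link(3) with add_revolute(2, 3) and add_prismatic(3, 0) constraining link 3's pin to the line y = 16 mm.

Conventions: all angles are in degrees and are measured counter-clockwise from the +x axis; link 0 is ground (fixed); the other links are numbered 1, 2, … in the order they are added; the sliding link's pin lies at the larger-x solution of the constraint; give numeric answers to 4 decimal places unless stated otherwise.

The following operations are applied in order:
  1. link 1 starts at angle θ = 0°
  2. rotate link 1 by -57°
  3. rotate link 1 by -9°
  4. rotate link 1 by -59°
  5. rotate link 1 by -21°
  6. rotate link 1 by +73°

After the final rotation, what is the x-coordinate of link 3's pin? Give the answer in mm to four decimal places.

geometry: r = 28 mm, L = 295 mm, e = 16 mm; θ starts at 0°
rotate link 1 by -57°: θ ← 0° -57° = -57°
rotate link 1 by -9°: θ ← -57° -9° = -66°
rotate link 1 by -59°: θ ← -66° -59° = -125°
rotate link 1 by -21°: θ ← -125° -21° = -146°
rotate link 1 by +73°: θ ← -146° +73° = -73°
crank pin P = (r cos θ, r sin θ) = (8.186408, -26.776533)
h = r sin θ − e = -26.776533 − 16 = -42.776533
x = r cos θ + √(L² − h²) = 8.186408 + 291.882114 = 300.068521

300.0685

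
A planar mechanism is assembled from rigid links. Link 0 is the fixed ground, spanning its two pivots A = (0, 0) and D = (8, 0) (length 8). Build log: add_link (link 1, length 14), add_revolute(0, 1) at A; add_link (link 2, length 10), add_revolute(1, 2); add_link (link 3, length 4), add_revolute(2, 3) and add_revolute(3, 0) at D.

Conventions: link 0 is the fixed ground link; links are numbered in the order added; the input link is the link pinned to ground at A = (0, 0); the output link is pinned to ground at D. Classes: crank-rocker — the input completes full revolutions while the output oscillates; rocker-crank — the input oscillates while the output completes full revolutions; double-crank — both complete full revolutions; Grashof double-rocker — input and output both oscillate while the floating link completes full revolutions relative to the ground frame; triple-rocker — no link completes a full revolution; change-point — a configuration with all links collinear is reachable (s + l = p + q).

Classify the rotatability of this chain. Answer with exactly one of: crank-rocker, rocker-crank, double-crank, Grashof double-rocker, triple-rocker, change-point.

lengths: ground=8, input=14, coupler=10, output=4
sorted: s=4 (shortest), l=14 (longest), p+q=18
s + l = 18 vs p + q = 18
s + l = p + q → change-point (collinear configuration reachable)

change-point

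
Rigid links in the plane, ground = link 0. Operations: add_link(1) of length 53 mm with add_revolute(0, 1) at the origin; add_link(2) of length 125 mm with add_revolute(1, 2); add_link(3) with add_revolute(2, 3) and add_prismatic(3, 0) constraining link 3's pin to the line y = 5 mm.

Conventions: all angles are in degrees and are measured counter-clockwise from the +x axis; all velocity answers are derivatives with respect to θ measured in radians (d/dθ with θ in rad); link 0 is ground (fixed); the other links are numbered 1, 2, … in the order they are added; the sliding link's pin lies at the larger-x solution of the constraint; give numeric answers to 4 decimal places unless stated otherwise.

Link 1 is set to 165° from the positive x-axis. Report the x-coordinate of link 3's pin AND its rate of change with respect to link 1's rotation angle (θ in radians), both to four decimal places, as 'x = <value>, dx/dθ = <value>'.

geometry: r = 53 mm, L = 125 mm, e = 5 mm
crank pin P = (r cos θ, r sin θ) = (-51.194069, 13.717409)
h = r sin θ − e = 13.717409 − 5 = 8.717409
x = r cos θ + √(L² − h²) = -51.194069 + 124.695657 = 73.501588
dx/dθ = −r sin θ − h·r cos θ/√(L² − h²) (θ in radians; h = 8.717409) = -10.138458

x = 73.5016, dx/dθ = -10.1385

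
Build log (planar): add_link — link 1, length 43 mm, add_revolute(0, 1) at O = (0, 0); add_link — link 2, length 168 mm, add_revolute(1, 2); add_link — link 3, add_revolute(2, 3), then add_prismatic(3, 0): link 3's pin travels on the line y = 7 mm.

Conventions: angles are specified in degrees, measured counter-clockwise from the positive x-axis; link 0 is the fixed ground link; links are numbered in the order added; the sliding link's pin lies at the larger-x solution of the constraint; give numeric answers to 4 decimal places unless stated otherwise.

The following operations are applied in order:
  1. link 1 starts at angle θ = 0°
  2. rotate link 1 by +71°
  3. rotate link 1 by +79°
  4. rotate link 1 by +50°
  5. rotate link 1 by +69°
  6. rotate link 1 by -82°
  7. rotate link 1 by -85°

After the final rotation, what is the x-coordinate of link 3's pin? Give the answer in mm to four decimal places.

geometry: r = 43 mm, L = 168 mm, e = 7 mm; θ starts at 0°
rotate link 1 by +71°: θ ← 0° +71° = 71°
rotate link 1 by +79°: θ ← 71° +79° = 150°
rotate link 1 by +50°: θ ← 150° +50° = 200°
rotate link 1 by +69°: θ ← 200° +69° = 269°
rotate link 1 by -82°: θ ← 269° -82° = 187°
rotate link 1 by -85°: θ ← 187° -85° = 102°
crank pin P = (r cos θ, r sin θ) = (-8.940203, 42.060347)
h = r sin θ − e = 42.060347 − 7 = 35.060347
x = r cos θ + √(L² − h²) = -8.940203 + 164.300858 = 155.360656

155.3607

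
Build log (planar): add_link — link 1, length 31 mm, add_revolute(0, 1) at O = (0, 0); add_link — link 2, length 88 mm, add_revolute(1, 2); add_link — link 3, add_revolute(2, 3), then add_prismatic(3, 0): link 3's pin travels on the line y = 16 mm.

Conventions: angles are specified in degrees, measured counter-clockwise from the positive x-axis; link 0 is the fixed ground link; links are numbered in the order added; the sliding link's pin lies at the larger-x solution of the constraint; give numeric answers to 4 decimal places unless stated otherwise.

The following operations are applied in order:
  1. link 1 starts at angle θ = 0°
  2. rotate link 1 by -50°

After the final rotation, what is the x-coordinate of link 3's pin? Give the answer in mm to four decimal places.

geometry: r = 31 mm, L = 88 mm, e = 16 mm; θ starts at 0°
rotate link 1 by -50°: θ ← 0° -50° = -50°
crank pin P = (r cos θ, r sin θ) = (19.926416, -23.747378)
h = r sin θ − e = -23.747378 − 16 = -39.747378
x = r cos θ + √(L² − h²) = 19.926416 + 78.512075 = 98.438491

98.4385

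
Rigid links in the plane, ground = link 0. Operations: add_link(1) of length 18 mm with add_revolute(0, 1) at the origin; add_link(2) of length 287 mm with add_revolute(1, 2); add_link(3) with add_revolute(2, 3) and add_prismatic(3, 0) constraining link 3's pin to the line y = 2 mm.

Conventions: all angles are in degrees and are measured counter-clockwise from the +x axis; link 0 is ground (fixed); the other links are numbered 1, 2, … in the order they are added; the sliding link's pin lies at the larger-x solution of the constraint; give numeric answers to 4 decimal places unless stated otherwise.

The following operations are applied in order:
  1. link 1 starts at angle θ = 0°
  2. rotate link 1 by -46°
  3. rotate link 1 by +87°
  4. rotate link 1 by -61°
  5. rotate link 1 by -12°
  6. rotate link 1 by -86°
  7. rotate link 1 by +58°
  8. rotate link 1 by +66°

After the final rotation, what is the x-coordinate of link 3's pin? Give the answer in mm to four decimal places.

geometry: r = 18 mm, L = 287 mm, e = 2 mm; θ starts at 0°
rotate link 1 by -46°: θ ← 0° -46° = -46°
rotate link 1 by +87°: θ ← -46° +87° = 41°
rotate link 1 by -61°: θ ← 41° -61° = -20°
rotate link 1 by -12°: θ ← -20° -12° = -32°
rotate link 1 by -86°: θ ← -32° -86° = -118°
rotate link 1 by +58°: θ ← -118° +58° = -60°
rotate link 1 by +66°: θ ← -60° +66° = 6°
crank pin P = (r cos θ, r sin θ) = (17.901394, 1.881512)
h = r sin θ − e = 1.881512 − 2 = -0.118488
x = r cos θ + √(L² − h²) = 17.901394 + 286.999976 = 304.901370

304.9014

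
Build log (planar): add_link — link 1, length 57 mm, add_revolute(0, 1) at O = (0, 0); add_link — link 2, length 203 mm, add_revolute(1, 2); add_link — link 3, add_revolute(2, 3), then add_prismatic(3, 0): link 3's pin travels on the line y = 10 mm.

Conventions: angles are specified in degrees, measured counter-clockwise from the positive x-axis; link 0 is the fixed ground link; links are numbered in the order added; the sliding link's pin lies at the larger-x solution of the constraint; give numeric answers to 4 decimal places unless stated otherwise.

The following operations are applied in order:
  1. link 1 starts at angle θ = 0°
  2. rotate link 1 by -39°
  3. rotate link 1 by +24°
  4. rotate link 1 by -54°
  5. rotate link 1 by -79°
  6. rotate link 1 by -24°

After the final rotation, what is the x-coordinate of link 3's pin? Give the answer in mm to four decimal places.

geometry: r = 57 mm, L = 203 mm, e = 10 mm; θ starts at 0°
rotate link 1 by -39°: θ ← 0° -39° = -39°
rotate link 1 by +24°: θ ← -39° +24° = -15°
rotate link 1 by -54°: θ ← -15° -54° = -69°
rotate link 1 by -79°: θ ← -69° -79° = -148°
rotate link 1 by -24°: θ ← -148° -24° = -172°
crank pin P = (r cos θ, r sin θ) = (-56.445280, -7.932867)
h = r sin θ − e = -7.932867 − 10 = -17.932867
x = r cos θ + √(L² − h²) = -56.445280 + 202.206361 = 145.761081

145.7611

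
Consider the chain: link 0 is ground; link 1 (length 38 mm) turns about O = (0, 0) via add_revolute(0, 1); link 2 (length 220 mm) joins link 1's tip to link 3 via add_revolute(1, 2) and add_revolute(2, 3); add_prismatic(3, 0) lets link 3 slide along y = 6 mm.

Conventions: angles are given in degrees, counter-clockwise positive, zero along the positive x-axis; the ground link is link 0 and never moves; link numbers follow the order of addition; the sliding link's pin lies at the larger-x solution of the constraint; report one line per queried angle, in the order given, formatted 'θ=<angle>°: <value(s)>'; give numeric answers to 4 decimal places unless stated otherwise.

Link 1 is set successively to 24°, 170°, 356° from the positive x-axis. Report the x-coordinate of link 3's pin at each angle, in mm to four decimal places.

geometry: r = 38 mm, L = 220 mm, e = 6 mm
θ=24°: crank pin P = (r cos θ, r sin θ) = (34.714727, 15.455992)
θ=24°: h = r sin θ − e = 15.455992 − 6 = 9.455992
θ=24°: x = r cos θ + √(L² − h²) = 34.714727 + 219.796688 = 254.511416
θ=170°: crank pin P = (r cos θ, r sin θ) = (-37.422695, 6.598631)
θ=170°: h = r sin θ − e = 6.598631 − 6 = 0.598631
θ=170°: x = r cos θ + √(L² − h²) = -37.422695 + 219.999186 = 182.576491
θ=356°: crank pin P = (r cos θ, r sin θ) = (37.907434, -2.650746)
θ=356°: h = r sin θ − e = -2.650746 − 6 = -8.650746
θ=356°: x = r cos θ + √(L² − h²) = 37.907434 + 219.829854 = 257.737288

θ=24°: 254.5114
θ=170°: 182.5765
θ=356°: 257.7373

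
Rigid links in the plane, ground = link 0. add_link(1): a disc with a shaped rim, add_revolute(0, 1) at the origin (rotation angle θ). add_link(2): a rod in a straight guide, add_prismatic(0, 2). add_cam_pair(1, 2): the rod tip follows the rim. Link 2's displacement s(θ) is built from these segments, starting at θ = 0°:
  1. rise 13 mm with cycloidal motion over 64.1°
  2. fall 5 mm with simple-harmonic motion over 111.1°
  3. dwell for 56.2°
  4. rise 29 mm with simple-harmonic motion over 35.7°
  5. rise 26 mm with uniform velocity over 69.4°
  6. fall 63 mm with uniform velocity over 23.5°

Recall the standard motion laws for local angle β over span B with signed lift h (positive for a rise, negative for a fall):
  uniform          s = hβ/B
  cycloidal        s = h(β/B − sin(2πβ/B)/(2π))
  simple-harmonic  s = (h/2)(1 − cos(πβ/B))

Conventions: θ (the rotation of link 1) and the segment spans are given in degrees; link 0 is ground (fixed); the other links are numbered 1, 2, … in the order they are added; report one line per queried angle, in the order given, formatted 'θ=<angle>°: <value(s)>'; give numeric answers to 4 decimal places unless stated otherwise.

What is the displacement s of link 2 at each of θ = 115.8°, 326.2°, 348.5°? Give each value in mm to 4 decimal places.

segment 1 (0° to 64.1°, cycloidal, h = 13) is passed completely: s = 0.0000 + (13) = 13.0000
θ = 115.8° falls in segment 2 (64.1° to 175.2°, simple-harmonic, h = -5): β = 115.8 − 64.1 = 51.7°, B = 111.1°; Δs = -5/2·(1 − cos(π·0.4653)) = -2.2284; s = 13.0000 − 2.2284 = 10.7716
segment 2 (64.1° to 175.2°, simple-harmonic, h = -5) is passed completely: s = 13.0000 + (-5) = 8.0000
segment 3 (175.2° to 231.4°, dwell): s unchanged at 8.0000
segment 4 (231.4° to 267.1°, simple-harmonic, h = 29) is passed completely: s = 8.0000 + (29) = 37.0000
θ = 326.2° falls in segment 5 (267.1° to 336.5°, uniform, h = 26): β = 326.2 − 267.1 = 59.1°, B = 69.4°; Δs = 26·59.1/69.4 = 22.1412; s = 37.0000 + 22.1412 = 59.1412
segment 5 (267.1° to 336.5°, uniform, h = 26) is passed completely: s = 37.0000 + (26) = 63.0000
θ = 348.5° falls in segment 6 (336.5° to 360°, uniform, h = -63): β = 348.5 − 336.5 = 12°, B = 23.5°; Δs = -63·12/23.5 = -32.1702; s = 63.0000 − 32.1702 = 30.8298

θ=115.8°: 10.7716
θ=326.2°: 59.1412
θ=348.5°: 30.8298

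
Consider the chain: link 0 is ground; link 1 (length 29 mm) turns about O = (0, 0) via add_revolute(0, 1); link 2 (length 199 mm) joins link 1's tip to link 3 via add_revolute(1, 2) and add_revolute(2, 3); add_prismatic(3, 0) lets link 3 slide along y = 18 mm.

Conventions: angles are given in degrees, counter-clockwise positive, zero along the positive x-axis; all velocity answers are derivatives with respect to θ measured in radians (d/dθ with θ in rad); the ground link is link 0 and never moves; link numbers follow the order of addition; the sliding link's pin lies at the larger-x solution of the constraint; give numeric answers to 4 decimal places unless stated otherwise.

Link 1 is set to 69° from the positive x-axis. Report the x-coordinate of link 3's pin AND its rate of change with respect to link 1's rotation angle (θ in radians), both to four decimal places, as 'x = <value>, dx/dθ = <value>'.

geometry: r = 29 mm, L = 199 mm, e = 18 mm
crank pin P = (r cos θ, r sin θ) = (10.392671, 27.073832)
h = r sin θ − e = 27.073832 − 18 = 9.073832
x = r cos θ + √(L² − h²) = 10.392671 + 198.793022 = 209.185692
dx/dθ = −r sin θ − h·r cos θ/√(L² − h²) (θ in radians; h = 9.073832) = -27.548202

x = 209.1857, dx/dθ = -27.5482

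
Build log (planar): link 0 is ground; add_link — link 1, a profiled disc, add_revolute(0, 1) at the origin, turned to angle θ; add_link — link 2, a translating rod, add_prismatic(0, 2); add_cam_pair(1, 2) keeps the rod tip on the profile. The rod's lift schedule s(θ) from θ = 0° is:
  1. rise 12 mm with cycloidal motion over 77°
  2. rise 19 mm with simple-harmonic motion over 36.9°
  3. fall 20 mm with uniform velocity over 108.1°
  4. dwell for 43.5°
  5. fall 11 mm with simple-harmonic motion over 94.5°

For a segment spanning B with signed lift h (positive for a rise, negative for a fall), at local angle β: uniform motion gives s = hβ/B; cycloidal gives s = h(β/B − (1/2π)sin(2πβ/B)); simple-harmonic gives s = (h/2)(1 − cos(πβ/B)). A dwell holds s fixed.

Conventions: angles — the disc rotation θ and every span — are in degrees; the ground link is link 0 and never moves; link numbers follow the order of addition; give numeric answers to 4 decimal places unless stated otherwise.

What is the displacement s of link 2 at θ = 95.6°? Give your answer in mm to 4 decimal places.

seg 1 [0°–77°] cycloidal, h=12: full span → s += 12 → s = 12.0000
seg 2 [77°–113.9°] simple-harmonic, h=19: θ=95.6° here. β=18.6, B=36.9. 19/2·(1 − cos(π·0.5041)) = 9.6213 → s = 21.6213

21.6213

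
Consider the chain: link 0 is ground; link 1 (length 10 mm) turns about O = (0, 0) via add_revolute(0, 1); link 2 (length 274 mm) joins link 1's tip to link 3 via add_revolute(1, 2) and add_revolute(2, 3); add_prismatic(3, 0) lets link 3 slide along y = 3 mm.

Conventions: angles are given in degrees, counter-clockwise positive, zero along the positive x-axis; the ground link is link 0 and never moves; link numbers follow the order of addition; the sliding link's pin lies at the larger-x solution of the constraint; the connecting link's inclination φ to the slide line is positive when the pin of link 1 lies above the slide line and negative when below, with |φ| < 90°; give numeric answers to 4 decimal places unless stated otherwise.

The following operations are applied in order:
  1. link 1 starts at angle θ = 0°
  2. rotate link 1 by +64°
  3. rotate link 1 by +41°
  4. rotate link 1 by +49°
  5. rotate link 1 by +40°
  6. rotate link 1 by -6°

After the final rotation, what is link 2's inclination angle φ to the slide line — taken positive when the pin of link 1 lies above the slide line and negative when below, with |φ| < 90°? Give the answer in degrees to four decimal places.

geometry: r = 10 mm, L = 274 mm, e = 3 mm; θ starts at 0°
rotate link 1 by +64°: θ ← 0° +64° = 64°
rotate link 1 by +41°: θ ← 64° +41° = 105°
rotate link 1 by +49°: θ ← 105° +49° = 154°
rotate link 1 by +40°: θ ← 154° +40° = 194°
rotate link 1 by -6°: θ ← 194° -6° = 188°
h = r sin θ − e = -1.391731 − 3 = -4.391731
sin φ = h / L = -4.391731 / 274 = -0.01602822
φ = arcsin(-0.01602822) = -0.918388°

-0.9184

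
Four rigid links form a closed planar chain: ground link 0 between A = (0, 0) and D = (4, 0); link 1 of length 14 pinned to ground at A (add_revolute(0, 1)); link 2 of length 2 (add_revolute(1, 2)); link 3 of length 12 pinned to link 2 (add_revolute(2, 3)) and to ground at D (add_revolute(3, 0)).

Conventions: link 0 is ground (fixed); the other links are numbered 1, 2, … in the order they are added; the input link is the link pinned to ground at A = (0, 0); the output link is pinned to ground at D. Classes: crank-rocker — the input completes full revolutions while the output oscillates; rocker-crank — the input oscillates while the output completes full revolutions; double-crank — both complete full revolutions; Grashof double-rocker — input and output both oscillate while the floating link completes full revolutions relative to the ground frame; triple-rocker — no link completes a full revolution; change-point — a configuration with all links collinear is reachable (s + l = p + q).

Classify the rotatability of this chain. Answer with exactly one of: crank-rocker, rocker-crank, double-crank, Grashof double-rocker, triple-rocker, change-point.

lengths: ground=4, input=14, coupler=2, output=12
sorted: s=2 (shortest), l=14 (longest), p+q=16
s + l = 16 vs p + q = 16
s + l = p + q → change-point (collinear configuration reachable)

change-point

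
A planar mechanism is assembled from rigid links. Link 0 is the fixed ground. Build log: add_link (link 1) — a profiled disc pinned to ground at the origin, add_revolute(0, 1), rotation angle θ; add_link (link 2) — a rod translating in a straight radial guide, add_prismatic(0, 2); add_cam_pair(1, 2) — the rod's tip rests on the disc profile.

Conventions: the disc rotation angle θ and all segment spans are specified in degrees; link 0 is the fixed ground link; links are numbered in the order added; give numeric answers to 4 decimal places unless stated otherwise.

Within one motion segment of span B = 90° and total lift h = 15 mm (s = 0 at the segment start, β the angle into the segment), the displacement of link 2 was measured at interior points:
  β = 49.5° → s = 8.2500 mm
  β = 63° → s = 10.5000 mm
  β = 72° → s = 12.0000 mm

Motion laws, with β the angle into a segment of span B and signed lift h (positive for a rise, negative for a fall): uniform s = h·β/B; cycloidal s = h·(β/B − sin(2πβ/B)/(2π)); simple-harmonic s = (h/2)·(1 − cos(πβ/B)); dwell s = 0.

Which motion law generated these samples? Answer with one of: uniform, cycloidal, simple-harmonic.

candidates at β/B = r: uniform s = h·r (linear in β); cycloidal s = h·(r − sin(2πr)/(2π)); simple-harmonic s = (h/2)(1 − cos(πr))
β=49.5°: printed 8.2500 | uniform 8.2500, cycloidal 8.9877, simple-harmonic 8.6733
β=63°: printed 10.5000 | uniform 10.5000, cycloidal 12.7705, simple-harmonic 11.9084
β=72°: printed 12.0000 | uniform 12.0000, cycloidal 14.2705, simple-harmonic 13.5676
only one law matches every sample → uniform

uniform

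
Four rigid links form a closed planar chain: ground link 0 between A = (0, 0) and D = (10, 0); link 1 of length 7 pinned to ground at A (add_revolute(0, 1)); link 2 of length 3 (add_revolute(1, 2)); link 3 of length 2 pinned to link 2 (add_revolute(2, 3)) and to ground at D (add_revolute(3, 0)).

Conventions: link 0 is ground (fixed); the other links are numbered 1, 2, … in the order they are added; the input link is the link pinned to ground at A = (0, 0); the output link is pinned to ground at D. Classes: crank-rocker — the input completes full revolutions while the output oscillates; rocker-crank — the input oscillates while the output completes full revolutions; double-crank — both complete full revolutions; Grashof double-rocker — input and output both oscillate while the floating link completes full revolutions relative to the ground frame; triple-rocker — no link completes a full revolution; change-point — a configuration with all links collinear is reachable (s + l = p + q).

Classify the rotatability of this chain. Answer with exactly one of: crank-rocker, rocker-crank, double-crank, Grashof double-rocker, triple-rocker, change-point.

lengths: ground=10, input=7, coupler=3, output=2
sorted: s=2 (shortest), l=10 (longest), p+q=10
s + l = 12 vs p + q = 10
s + l > p + q → non-Grashof → no link fully rotates → triple-rocker

triple-rocker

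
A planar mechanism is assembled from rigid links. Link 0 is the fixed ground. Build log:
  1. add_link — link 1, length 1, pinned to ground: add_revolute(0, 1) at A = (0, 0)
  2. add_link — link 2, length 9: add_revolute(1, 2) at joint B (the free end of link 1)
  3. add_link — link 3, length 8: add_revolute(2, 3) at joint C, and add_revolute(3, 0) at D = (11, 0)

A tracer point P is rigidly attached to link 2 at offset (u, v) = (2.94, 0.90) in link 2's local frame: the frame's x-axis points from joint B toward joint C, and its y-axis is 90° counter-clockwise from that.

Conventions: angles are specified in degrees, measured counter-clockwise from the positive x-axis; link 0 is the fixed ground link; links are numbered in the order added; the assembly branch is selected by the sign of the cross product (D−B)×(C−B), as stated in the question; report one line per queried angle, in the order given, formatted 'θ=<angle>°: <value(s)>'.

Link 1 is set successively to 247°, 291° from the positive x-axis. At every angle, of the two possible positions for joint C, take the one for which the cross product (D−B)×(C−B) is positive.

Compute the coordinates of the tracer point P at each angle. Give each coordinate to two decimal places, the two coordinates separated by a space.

A=(0,0), D=(11.00,0)
θ=247°: B = A + 1.00·(cos247°, sin247°) = (-0.3907, -0.9205)
θ=247°: |BD| = 11.4279
θ=247°: circle(B,9.00) ∩ circle(D,8.00): a=6.4577, h=6.2688
θ=247°:   candidates: C₊=(5.5411,5.8481) cross=71.639; C₋=(6.5510,-6.6488) cross=-71.639
θ=247°:   branch + wants cross > 0 → take C=(5.5411,5.8481) (cross=71.639)
θ=247°: ex = (C−B)/|BC| = (0.6591,0.7521); ey = (-0.7521,0.6591)
θ=247°: P = B + 2.94·ex + 0.90·ey = (0.8701,1.8837)
θ=291°: B = A + 1.00·(cos291°, sin291°) = (0.3584, -0.9336)
θ=291°: |BD| = 10.6825
θ=291°: circle(B,9.00) ∩ circle(D,8.00): a=6.1369, h=6.5832
θ=291°:   candidates: C₊=(5.8965,6.1607) cross=70.325; C₋=(7.0472,-6.9552) cross=-70.325
θ=291°:   branch + wants cross > 0 → take C=(5.8965,6.1607) (cross=70.325)
θ=291°: ex = (C−B)/|BC| = (0.6153,0.7883); ey = (-0.7883,0.6153)
θ=291°: P = B + 2.94·ex + 0.90·ey = (1.4581,1.9377)

θ=247°: 0.87 1.88
θ=291°: 1.46 1.94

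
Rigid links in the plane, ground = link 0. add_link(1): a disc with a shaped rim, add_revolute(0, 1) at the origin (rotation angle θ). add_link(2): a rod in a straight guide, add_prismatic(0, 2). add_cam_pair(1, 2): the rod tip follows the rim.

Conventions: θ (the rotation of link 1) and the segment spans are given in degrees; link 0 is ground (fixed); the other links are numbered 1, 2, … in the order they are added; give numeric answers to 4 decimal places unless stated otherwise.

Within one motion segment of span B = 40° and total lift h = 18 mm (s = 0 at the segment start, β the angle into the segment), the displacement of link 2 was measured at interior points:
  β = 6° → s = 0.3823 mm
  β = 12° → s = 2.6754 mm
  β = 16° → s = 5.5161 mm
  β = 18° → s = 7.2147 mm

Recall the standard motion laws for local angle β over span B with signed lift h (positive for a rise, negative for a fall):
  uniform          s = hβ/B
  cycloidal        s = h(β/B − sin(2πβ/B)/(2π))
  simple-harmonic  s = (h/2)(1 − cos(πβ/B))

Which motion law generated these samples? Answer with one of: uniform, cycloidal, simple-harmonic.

candidates at β/B = r: uniform s = h·r (linear in β); cycloidal s = h·(r − sin(2πr)/(2π)); simple-harmonic s = (h/2)(1 − cos(πr))
β=6°: printed 0.3823 | uniform 2.7000, cycloidal 0.3823, simple-harmonic 0.9809
β=12°: printed 2.6754 | uniform 5.4000, cycloidal 2.6754, simple-harmonic 3.7099
β=16°: printed 5.5161 | uniform 7.2000, cycloidal 5.5161, simple-harmonic 6.2188
β=18°: printed 7.2147 | uniform 8.1000, cycloidal 7.2147, simple-harmonic 7.5921
only one law matches every sample → cycloidal

cycloidal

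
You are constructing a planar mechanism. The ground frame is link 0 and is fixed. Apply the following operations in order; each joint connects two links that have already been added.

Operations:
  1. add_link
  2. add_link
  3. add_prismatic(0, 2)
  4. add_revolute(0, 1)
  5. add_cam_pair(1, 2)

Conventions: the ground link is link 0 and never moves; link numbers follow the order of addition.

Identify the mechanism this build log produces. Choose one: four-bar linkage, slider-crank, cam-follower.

links: 3 (incl. ground); joints: 1 revolute, 1 prismatic, 1 higher (cam) pair, forming one closed loop
3 links, revolute + prismatic + higher pair in one loop → cam-follower

cam-follower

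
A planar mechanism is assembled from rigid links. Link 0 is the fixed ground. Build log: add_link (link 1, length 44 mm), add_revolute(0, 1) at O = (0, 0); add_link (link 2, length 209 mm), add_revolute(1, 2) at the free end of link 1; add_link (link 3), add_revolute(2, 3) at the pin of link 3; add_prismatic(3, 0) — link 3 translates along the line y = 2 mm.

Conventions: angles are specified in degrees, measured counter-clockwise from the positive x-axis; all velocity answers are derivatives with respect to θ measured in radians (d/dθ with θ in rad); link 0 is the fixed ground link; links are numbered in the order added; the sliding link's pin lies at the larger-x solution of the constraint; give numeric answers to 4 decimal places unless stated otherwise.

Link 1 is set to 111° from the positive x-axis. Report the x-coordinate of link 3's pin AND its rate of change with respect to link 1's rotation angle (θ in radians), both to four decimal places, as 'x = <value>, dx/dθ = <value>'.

geometry: r = 44 mm, L = 209 mm, e = 2 mm
crank pin P = (r cos θ, r sin θ) = (-15.768190, 41.077539)
h = r sin θ − e = 41.077539 − 2 = 39.077539
x = r cos θ + √(L² − h²) = -15.768190 + 205.314261 = 189.546072
dx/dθ = −r sin θ − h·r cos θ/√(L² − h²) (θ in radians; h = 39.077539) = -38.076373

x = 189.5461, dx/dθ = -38.0764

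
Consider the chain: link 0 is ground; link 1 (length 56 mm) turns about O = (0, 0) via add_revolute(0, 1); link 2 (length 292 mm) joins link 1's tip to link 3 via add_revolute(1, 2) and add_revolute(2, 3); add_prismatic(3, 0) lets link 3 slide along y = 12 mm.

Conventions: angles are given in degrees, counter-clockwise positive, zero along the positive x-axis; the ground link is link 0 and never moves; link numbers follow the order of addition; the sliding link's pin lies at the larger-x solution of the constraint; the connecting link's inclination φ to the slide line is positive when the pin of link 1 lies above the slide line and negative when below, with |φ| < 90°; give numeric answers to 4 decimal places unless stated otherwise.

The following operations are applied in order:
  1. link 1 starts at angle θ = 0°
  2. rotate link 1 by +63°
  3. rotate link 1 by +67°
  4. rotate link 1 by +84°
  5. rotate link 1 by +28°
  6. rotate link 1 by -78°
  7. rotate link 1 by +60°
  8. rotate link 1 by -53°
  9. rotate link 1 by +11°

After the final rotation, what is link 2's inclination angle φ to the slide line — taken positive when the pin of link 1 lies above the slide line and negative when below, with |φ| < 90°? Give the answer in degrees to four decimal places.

geometry: r = 56 mm, L = 292 mm, e = 12 mm; θ starts at 0°
rotate link 1 by +63°: θ ← 0° +63° = 63°
rotate link 1 by +67°: θ ← 63° +67° = 130°
rotate link 1 by +84°: θ ← 130° +84° = 214°
rotate link 1 by +28°: θ ← 214° +28° = 242°
rotate link 1 by -78°: θ ← 242° -78° = 164°
rotate link 1 by +60°: θ ← 164° +60° = 224°
rotate link 1 by -53°: θ ← 224° -53° = 171°
rotate link 1 by +11°: θ ← 171° +11° = 182°
h = r sin θ − e = -1.954372 − 12 = -13.954372
sin φ = h / L = -13.954372 / 292 = -0.04778894
φ = arcsin(-0.04778894) = -2.739148°

-2.7391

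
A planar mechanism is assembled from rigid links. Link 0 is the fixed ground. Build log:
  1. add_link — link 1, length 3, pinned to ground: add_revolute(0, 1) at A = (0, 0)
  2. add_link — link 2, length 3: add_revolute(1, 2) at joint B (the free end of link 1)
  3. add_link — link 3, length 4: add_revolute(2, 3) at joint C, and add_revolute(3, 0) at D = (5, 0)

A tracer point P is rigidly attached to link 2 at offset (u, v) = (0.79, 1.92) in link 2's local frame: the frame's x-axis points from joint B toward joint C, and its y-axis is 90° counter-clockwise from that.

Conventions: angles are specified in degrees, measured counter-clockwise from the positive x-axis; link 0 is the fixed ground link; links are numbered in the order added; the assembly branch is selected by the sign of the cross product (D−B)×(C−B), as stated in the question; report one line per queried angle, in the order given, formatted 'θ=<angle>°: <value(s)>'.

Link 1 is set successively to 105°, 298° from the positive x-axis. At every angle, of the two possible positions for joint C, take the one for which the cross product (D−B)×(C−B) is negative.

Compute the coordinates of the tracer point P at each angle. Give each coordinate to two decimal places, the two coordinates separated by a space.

A=(0,0), D=(5.00,0)
θ=105°: B = A + 3.00·(cos105°, sin105°) = (-0.7765, 2.8978)
θ=105°: |BD| = 6.4626
θ=105°: circle(B,3.00) ∩ circle(D,4.00): a=2.6897, h=1.3287
θ=105°:   candidates: C₊=(2.2235,2.8794) cross=8.587; C₋=(1.0319,0.5041) cross=-8.587
θ=105°:   branch - wants cross < 0 → take C=(1.0319,0.5041) (cross=-8.587)
θ=105°: ex = (C−B)/|BC| = (0.6028,-0.7979); ey = (0.7979,0.6028)
θ=105°: P = B + 0.79·ex + 1.92·ey = (1.2317,3.4248)
θ=298°: B = A + 3.00·(cos298°, sin298°) = (1.4084, -2.6488)
θ=298°: |BD| = 4.4627
θ=298°: circle(B,3.00) ∩ circle(D,4.00): a=1.4471, h=2.6279
θ=298°:   candidates: C₊=(1.0132,0.3250) cross=11.728; C₋=(4.1328,-3.9049) cross=-11.728
θ=298°:   branch - wants cross < 0 → take C=(4.1328,-3.9049) (cross=-11.728)
θ=298°: ex = (C−B)/|BC| = (0.9081,-0.4187); ey = (0.4187,0.9081)
θ=298°: P = B + 0.79·ex + 1.92·ey = (2.9297,-1.2360)

θ=105°: 1.23 3.42
θ=298°: 2.93 -1.24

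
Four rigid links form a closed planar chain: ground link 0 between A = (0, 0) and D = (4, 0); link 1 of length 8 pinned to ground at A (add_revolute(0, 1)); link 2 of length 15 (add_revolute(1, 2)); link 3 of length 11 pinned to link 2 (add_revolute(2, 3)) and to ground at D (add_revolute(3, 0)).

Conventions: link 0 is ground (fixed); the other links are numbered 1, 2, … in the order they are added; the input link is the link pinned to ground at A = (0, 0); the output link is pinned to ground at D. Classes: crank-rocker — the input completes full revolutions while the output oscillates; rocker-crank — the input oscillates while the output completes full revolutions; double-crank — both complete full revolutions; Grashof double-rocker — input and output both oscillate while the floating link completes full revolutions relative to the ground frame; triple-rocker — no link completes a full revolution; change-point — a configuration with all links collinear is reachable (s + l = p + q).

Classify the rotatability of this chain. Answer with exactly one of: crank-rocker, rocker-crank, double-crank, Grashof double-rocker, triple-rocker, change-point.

lengths: ground=4, input=8, coupler=15, output=11
sorted: s=4 (shortest), l=15 (longest), p+q=19
s + l = 19 vs p + q = 19
s + l = p + q → change-point (collinear configuration reachable)

change-point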